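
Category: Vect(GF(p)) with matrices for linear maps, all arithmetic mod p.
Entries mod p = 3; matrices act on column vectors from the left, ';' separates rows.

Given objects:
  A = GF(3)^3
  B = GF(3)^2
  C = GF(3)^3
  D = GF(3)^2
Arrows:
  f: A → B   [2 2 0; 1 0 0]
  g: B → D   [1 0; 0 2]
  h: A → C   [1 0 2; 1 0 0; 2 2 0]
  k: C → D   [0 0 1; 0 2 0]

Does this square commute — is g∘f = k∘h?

Answer: COMMUTES

Work:
Along f;g (path 1):
  e0=(1,0,0) f→(2,1) g→(2,2)
  e1=(0,1,0) f→(2,0) g→(2,0)
  e2=(0,0,1) f→(0,0) g→(0,0)
  composite₁ = [2 2 0; 2 0 0]
Along h;k (path 2):
  e0=(1,0,0) h→(1,1,2) k→(2,2)
  e1=(0,1,0) h→(0,0,2) k→(2,0)
  e2=(0,0,1) h→(2,0,0) k→(0,0)
  composite₂ = [2 2 0; 2 0 0]
Equal? same morphism ✓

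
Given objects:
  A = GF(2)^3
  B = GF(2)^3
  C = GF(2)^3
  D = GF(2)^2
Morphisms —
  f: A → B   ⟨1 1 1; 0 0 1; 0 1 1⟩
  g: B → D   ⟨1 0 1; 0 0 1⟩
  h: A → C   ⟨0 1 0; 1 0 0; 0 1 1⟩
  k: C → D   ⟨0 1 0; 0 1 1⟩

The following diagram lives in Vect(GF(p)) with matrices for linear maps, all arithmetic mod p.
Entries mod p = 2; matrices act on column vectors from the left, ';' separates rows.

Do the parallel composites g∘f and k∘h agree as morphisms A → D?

Along f;g (path 1):
  e0=(1,0,0) f→(1,0,0) g→(1,0)
  e1=(0,1,0) f→(1,0,1) g→(0,1)
  e2=(0,0,1) f→(1,1,1) g→(0,1)
  composite₁ = ⟨1 0 0; 0 1 1⟩
Along h;k (path 2):
  e0=(1,0,0) h→(0,1,0) k→(1,1)
  e1=(0,1,0) h→(1,0,1) k→(0,1)
  e2=(0,0,1) h→(0,0,1) k→(0,1)
  composite₂ = ⟨1 0 0; 1 1 1⟩
Equal? differ; not commutative

Answer: DOES NOT COMMUTE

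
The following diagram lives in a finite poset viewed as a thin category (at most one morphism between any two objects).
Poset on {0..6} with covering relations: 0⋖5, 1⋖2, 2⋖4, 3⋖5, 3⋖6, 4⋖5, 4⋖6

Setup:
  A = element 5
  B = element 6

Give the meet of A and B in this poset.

Lower bounds of A=5 and B=6: {1,2,3,4}
  maximal lower bounds 3 and 4 are incomparable: neither 3≤4 nor 4≤3
→ no greatest lower bound exists

Answer: NO MEET EXISTS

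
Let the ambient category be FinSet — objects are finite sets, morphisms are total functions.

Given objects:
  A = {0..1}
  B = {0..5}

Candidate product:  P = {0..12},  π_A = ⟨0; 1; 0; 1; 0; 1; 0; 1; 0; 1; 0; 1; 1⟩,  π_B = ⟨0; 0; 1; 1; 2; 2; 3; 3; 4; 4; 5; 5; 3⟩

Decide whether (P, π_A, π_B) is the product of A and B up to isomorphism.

Answer: NOT A VALID PRODUCT — |P|=13 ≠ |A|·|B|=12

Derivation:
|A|·|B| = 2·6 = 12;  |P| = 13
  → cardinalities differ; no bijection possible.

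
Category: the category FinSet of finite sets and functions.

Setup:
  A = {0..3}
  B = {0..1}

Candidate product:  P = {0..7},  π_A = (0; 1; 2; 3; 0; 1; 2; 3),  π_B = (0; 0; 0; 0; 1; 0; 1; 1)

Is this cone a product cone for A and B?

|A|·|B| = 4·2 = 8;  |P| = 8
Check the pairing map k ↦ (π_A(k), π_B(k)):
  0 -> (0,0)
  1 -> (1,0)
  2 -> (2,0)
  3 -> (3,0)
  4 -> (0,1)
  5 -> (1,0)  ✗ repeats pair of k=1
  6 -> (2,1)
  7 -> (3,1)
distinct pairs in image: 7 / 8 needed
  → (1,0) hit at k=1 and k=5

Answer: NOT A VALID PRODUCT — duplicate pair at indices 1,5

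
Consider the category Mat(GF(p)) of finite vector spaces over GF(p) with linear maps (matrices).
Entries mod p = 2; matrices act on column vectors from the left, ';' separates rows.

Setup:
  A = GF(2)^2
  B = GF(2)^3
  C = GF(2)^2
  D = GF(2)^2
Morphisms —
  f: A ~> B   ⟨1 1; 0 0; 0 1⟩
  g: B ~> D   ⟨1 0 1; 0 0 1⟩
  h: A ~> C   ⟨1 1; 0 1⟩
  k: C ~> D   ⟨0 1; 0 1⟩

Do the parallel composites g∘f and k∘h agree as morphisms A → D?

Answer: DOES NOT COMMUTE

Work:
Along f;g (path 1):
  e0=(1,0) f~>(1,0,0) g~>(1,0)
  e1=(0,1) f~>(1,0,1) g~>(0,1)
  ⟦path⟧₁ = ⟨1 0; 0 1⟩
Along h;k (path 2):
  e0=(1,0) h~>(1,0) k~>(0,0)
  e1=(0,1) h~>(1,1) k~>(1,1)
  ⟦path⟧₂ = ⟨0 1; 0 1⟩
Equal? distinct morphisms ✗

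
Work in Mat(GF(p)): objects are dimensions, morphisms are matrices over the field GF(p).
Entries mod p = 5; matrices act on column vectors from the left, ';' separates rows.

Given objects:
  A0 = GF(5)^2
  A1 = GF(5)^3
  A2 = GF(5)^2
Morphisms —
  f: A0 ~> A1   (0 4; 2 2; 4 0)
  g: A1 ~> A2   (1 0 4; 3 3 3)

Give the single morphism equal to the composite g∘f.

Answer: (1 4; 3 3)

Derivation:
  e0=(1,0) f~>(0,2,4) g~>(1,3)
  e1=(0,1) f~>(4,2,0) g~>(4,3)
result: (1 4; 3 3)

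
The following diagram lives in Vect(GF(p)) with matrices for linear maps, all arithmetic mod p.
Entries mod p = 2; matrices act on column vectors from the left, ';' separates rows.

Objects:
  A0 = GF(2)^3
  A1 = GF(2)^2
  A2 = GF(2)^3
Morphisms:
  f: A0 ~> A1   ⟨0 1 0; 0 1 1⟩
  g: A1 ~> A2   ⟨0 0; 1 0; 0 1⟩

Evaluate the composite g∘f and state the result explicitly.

Answer: ⟨0 0 0; 0 1 0; 0 1 1⟩

Trace:
  e0=⟨1,0,0⟩ f~>⟨0,0⟩ g~>⟨0,0,0⟩
  e1=⟨0,1,0⟩ f~>⟨1,1⟩ g~>⟨0,1,1⟩
  e2=⟨0,0,1⟩ f~>⟨0,1⟩ g~>⟨0,0,1⟩
composite: ⟨0 0 0; 0 1 0; 0 1 1⟩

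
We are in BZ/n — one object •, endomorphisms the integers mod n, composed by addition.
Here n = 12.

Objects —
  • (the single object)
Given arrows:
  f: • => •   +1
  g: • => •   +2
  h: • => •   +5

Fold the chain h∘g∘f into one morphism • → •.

  0 +1≡1 +2≡3 +5≡8  (mod 12)
result: +8

Answer: +8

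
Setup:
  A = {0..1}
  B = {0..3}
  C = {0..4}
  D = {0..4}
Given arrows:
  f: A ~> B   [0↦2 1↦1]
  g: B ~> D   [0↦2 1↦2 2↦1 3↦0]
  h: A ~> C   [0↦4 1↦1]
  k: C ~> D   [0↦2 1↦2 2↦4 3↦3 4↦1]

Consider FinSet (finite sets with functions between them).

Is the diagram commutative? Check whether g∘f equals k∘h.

Answer: COMMUTES

Work:
Path 1 = f;g:
  0 f~>2 g~>1
  1 f~>1 g~>2
  ⟦path⟧₁ = [0↦1 1↦2]
Path 2 = h;k:
  0 h~>4 k~>1
  1 h~>1 k~>2
  ⟦path⟧₂ = [0↦1 1↦2]
Equal? YES — commutes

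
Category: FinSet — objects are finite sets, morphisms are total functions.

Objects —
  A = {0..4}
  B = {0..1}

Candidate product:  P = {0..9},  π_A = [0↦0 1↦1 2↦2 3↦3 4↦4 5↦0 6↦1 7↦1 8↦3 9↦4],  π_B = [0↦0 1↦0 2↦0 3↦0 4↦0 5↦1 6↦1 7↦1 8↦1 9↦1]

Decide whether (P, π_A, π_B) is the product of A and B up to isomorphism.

|A|·|B| = 5·2 = 10;  |P| = 10
Check the pairing map k ↦ (π_A(k), π_B(k)):
  0 ↦ (0,0)
  1 ↦ (1,0)
  2 ↦ (2,0)
  3 ↦ (3,0)
  4 ↦ (4,0)
  5 ↦ (0,1)
  6 ↦ (1,1)
  7 ↦ (1,1)  ✗ repeats pair of k=6
  8 ↦ (3,1)
  9 ↦ (4,1)
distinct pairs in image: 9 / 10 needed
  → (1,1) hit at k=6 and k=7

Answer: NOT A VALID PRODUCT — duplicate pair at indices 6,7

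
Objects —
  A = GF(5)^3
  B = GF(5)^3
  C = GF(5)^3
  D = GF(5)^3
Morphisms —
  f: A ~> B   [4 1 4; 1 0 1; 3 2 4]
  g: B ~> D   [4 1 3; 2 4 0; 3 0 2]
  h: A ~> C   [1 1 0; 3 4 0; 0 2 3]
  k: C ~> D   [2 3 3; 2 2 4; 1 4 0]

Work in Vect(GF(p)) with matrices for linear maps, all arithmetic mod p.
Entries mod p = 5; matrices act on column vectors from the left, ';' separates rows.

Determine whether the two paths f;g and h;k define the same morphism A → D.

Answer: DOES NOT COMMUTE

Trace:
1) trace f;g:
  e0=[1,0,0] f~>[4,1,3] g~>[1,2,3]
  e1=[0,1,0] f~>[1,0,2] g~>[0,2,2]
  e2=[0,0,1] f~>[4,1,4] g~>[4,2,0]
  result₁ = [1 0 4; 2 2 2; 3 2 0]
2) trace h;k:
  e0=[1,0,0] h~>[1,3,0] k~>[1,3,3]
  e1=[0,1,0] h~>[1,4,2] k~>[0,3,2]
  e2=[0,0,1] h~>[0,0,3] k~>[4,2,0]
  result₂ = [1 0 4; 3 3 2; 3 2 0]
Equal? differ; not commutative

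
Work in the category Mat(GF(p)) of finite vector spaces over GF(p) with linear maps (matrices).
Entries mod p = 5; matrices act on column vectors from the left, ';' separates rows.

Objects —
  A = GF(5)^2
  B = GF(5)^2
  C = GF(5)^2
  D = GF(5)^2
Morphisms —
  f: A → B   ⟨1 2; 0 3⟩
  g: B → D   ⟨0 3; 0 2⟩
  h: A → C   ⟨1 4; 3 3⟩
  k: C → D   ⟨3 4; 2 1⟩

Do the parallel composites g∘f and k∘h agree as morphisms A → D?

Along f;g (path 1):
  e0=[1,0] f→[1,0] g→[0,0]
  e1=[0,1] f→[2,3] g→[4,1]
  ⟦path⟧₁ = ⟨0 4; 0 1⟩
Along h;k (path 2):
  e0=[1,0] h→[1,3] k→[0,0]
  e1=[0,1] h→[4,3] k→[4,1]
  ⟦path⟧₂ = ⟨0 4; 0 1⟩
Equal? equal; square commutes

Answer: COMMUTES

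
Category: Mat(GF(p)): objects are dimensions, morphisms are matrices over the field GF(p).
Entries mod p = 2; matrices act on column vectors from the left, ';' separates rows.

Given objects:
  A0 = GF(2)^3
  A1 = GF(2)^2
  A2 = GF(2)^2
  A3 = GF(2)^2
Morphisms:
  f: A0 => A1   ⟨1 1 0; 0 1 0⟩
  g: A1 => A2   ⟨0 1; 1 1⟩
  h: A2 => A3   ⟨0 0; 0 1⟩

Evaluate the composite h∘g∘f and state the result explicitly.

  e0=(1,0,0) f=>(1,0) g=>(0,1) h=>(0,1)
  e1=(0,1,0) f=>(1,1) g=>(1,0) h=>(0,0)
  e2=(0,0,1) f=>(0,0) g=>(0,0) h=>(0,0)
result: ⟨0 0 0; 1 0 0⟩

Answer: ⟨0 0 0; 1 0 0⟩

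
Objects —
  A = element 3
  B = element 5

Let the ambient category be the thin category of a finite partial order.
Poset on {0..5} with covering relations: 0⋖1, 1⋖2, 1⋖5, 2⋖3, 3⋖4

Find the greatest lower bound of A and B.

Lower bounds of A=3 and B=5: {0,1}
  0 <= 1
  1 <= 1
glb = 1

Answer: A∧B = 1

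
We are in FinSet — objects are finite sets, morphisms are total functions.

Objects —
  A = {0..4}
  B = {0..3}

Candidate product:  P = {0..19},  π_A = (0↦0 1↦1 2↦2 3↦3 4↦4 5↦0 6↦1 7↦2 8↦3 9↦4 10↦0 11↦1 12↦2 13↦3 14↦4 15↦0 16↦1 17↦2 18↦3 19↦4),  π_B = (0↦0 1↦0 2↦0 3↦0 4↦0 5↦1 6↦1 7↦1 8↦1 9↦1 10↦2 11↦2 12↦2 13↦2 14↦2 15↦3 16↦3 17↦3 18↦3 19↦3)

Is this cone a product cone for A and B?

|A|·|B| = 5·4 = 20;  |P| = 20
Check the pairing map k ↦ (π_A(k), π_B(k)):
  0 ↦ (0,0)
  1 ↦ (1,0)
  2 ↦ (2,0)
  3 ↦ (3,0)
  4 ↦ (4,0)
  5 ↦ (0,1)
  6 ↦ (1,1)
  7 ↦ (2,1)
  8 ↦ (3,1)
  9 ↦ (4,1)
  10 ↦ (0,2)
  11 ↦ (1,2)
  12 ↦ (2,2)
  13 ↦ (3,2)
  14 ↦ (4,2)
  15 ↦ (0,3)
  16 ↦ (1,3)
  17 ↦ (2,3)
  18 ↦ (3,3)
  19 ↦ (4,3)
distinct pairs in image: 20 / 20 needed
  → bijection onto A×B; projections well-typed.

Answer: VALID PRODUCT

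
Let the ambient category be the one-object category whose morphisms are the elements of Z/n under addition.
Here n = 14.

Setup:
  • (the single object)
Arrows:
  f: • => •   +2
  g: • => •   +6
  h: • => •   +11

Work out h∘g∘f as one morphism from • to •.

  0 +2≡2 +6≡8 +11≡5  (mod 14)
composite: +5

Answer: +5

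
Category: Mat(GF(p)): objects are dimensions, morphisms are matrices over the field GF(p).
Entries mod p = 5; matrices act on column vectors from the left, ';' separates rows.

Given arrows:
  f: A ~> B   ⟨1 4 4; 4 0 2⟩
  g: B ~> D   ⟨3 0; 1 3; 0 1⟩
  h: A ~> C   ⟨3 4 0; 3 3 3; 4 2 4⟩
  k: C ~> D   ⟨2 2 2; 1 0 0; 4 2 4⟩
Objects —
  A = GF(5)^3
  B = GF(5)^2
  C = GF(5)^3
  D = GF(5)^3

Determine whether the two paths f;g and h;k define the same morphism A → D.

1) trace f;g:
  e0=[1,0,0] f~>[1,4] g~>[3,3,4]
  e1=[0,1,0] f~>[4,0] g~>[2,4,0]
  e2=[0,0,1] f~>[4,2] g~>[2,0,2]
  result₁ = ⟨3 2 2; 3 4 0; 4 0 2⟩
2) trace h;k:
  e0=[1,0,0] h~>[3,3,4] k~>[0,3,4]
  e1=[0,1,0] h~>[4,3,2] k~>[3,4,0]
  e2=[0,0,1] h~>[0,3,4] k~>[4,0,2]
  result₂ = ⟨0 3 4; 3 4 0; 4 0 2⟩
Equal? differ; not commutative

Answer: DOES NOT COMMUTE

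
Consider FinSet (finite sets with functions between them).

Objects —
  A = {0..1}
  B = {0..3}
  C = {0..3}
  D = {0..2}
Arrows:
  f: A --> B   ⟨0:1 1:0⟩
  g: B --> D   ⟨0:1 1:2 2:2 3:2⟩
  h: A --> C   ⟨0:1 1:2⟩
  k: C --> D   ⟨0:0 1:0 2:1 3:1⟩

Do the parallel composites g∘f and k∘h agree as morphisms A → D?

Path 1 = f;g:
  0 f-->1 g-->2
  1 f-->0 g-->1
  ⟦path⟧₁ = ⟨0:2 1:1⟩
Path 2 = h;k:
  0 h-->1 k-->0
  1 h-->2 k-->1
  ⟦path⟧₂ = ⟨0:0 1:1⟩
Equal? differ; not commutative

Answer: DOES NOT COMMUTE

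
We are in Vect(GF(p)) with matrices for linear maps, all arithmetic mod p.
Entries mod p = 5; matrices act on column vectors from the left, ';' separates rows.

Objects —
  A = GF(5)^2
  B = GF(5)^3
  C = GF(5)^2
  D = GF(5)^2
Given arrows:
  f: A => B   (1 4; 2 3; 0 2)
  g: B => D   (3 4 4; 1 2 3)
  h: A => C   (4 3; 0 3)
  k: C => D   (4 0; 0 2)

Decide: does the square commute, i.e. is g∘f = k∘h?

Answer: COMMUTES

Trace:
Path 1 = f;g:
  e0=⟨1,0⟩ f=>⟨1,2,0⟩ g=>⟨1,0⟩
  e1=⟨0,1⟩ f=>⟨4,3,2⟩ g=>⟨2,1⟩
  composite₁ = (1 2; 0 1)
Path 2 = h;k:
  e0=⟨1,0⟩ h=>⟨4,0⟩ k=>⟨1,0⟩
  e1=⟨0,1⟩ h=>⟨3,3⟩ k=>⟨2,1⟩
  composite₂ = (1 2; 0 1)
Equal? YES — commutes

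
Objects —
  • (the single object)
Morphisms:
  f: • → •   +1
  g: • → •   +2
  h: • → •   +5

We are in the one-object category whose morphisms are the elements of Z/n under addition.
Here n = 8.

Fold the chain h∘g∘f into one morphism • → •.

Answer: +0

Derivation:
  0 +1≡1 +2≡3 +5≡0  (mod 8)
result: +0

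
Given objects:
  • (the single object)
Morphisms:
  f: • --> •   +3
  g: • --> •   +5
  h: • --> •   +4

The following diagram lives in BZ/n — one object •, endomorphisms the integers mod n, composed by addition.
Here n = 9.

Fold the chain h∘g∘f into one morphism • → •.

  0 +3≡3 +5≡8 +4≡3  (mod 9)
⟦path⟧: +3

Answer: +3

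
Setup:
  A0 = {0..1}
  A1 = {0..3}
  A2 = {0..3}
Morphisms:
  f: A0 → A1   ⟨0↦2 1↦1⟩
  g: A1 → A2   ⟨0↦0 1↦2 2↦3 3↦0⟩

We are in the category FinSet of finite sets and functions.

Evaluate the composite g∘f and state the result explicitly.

  0 f→2 g→3
  1 f→1 g→2
composite: ⟨0↦3 1↦2⟩

Answer: ⟨0↦3 1↦2⟩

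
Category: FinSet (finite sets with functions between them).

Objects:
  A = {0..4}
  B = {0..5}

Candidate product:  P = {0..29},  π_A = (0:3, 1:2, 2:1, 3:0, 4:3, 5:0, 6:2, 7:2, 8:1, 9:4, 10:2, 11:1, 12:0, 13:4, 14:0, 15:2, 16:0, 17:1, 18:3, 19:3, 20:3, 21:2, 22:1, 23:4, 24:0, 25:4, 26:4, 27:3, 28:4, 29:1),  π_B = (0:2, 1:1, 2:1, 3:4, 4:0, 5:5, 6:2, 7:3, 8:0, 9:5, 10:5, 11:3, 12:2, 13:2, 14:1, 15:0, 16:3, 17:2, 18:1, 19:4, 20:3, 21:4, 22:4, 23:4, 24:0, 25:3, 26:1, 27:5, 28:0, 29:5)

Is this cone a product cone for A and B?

|A|·|B| = 5·6 = 30;  |P| = 30
Check the pairing map k ↦ (π_A(k), π_B(k)):
  0 : (3,2)
  1 : (2,1)
  2 : (1,1)
  3 : (0,4)
  4 : (3,0)
  5 : (0,5)
  6 : (2,2)
  7 : (2,3)
  8 : (1,0)
  9 : (4,5)
  10 : (2,5)
  11 : (1,3)
  12 : (0,2)
  13 : (4,2)
  14 : (0,1)
  15 : (2,0)
  16 : (0,3)
  17 : (1,2)
  18 : (3,1)
  19 : (3,4)
  20 : (3,3)
  21 : (2,4)
  22 : (1,4)
  23 : (4,4)
  24 : (0,0)
  25 : (4,3)
  26 : (4,1)
  27 : (3,5)
  28 : (4,0)
  29 : (1,5)
distinct pairs in image: 30 / 30 needed
  → bijection onto A×B; projections well-typed.

Answer: VALID PRODUCT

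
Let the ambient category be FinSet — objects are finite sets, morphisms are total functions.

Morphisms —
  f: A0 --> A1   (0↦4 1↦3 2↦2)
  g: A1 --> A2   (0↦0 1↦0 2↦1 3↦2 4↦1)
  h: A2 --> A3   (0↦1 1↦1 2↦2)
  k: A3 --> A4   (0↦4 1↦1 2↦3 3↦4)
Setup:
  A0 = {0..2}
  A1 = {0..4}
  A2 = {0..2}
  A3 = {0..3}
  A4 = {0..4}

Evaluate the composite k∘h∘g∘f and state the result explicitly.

Answer: (0↦1 1↦3 2↦1)

Work:
  0 f-->4 g-->1 h-->1 k-->1
  1 f-->3 g-->2 h-->2 k-->3
  2 f-->2 g-->1 h-->1 k-->1
⟦path⟧: (0↦1 1↦3 2↦1)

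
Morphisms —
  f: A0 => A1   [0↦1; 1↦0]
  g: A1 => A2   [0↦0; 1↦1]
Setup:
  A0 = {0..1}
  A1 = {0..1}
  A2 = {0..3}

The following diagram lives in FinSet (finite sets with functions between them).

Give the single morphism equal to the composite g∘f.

  0 f=>1 g=>1
  1 f=>0 g=>0
⟦path⟧: [0↦1; 1↦0]

Answer: [0↦1; 1↦0]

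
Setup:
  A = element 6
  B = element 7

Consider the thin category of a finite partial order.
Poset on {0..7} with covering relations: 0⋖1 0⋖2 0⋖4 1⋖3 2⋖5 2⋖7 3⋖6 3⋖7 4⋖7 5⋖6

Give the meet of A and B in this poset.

Common predecessors of 6,7: {0,1,2,3}
  maximal lower bounds 2 and 3 are incomparable: neither 2≤3 nor 3≤2
→ no greatest lower bound exists

Answer: NO MEET EXISTS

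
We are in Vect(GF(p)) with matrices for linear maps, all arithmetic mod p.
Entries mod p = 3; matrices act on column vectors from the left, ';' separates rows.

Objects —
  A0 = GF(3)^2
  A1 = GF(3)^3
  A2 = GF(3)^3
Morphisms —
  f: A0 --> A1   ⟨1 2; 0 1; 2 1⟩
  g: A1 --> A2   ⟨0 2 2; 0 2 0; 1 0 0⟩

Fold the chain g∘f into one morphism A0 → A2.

  e0=[1,0] f-->[1,0,2] g-->[1,0,1]
  e1=[0,1] f-->[2,1,1] g-->[1,2,2]
result: ⟨1 1; 0 2; 1 2⟩

Answer: ⟨1 1; 0 2; 1 2⟩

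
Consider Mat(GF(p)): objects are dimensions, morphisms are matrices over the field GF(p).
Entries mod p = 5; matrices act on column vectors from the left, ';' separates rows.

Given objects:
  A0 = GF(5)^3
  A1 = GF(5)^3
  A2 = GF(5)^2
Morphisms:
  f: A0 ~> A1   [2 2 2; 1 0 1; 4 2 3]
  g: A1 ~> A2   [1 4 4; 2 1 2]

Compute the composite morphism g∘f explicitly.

  e0=[1,0,0] f~>[2,1,4] g~>[2,3]
  e1=[0,1,0] f~>[2,0,2] g~>[0,3]
  e2=[0,0,1] f~>[2,1,3] g~>[3,1]
⟦path⟧: [2 0 3; 3 3 1]

Answer: [2 0 3; 3 3 1]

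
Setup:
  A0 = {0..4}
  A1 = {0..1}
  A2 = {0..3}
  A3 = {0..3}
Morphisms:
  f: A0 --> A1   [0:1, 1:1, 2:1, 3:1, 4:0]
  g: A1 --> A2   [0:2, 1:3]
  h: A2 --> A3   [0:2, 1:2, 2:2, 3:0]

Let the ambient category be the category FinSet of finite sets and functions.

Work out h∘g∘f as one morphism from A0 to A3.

Answer: [0:0, 1:0, 2:0, 3:0, 4:2]

Work:
  0 f-->1 g-->3 h-->0
  1 f-->1 g-->3 h-->0
  2 f-->1 g-->3 h-->0
  3 f-->1 g-->3 h-->0
  4 f-->0 g-->2 h-->2
composite: [0:0, 1:0, 2:0, 3:0, 4:2]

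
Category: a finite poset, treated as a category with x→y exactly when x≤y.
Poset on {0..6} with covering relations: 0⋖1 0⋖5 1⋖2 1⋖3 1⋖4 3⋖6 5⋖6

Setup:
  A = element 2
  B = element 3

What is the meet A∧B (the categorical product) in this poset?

Common predecessors of 2,3: {0,1}
  0 ≤ 1
  1 ≤ 1
glb = 1

Answer: A∧B = 1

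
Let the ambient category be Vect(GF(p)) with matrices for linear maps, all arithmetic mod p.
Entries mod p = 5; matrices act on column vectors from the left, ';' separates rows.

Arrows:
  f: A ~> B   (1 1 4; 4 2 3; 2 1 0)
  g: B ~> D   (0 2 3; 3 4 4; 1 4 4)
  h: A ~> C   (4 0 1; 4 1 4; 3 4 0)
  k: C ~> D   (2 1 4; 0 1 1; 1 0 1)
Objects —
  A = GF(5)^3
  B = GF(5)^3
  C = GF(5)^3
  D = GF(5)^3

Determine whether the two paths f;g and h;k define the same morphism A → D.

1) trace f;g:
  e0=(1,0,0) f~>(1,4,2) g~>(4,2,0)
  e1=(0,1,0) f~>(1,2,1) g~>(2,0,3)
  e2=(0,0,1) f~>(4,3,0) g~>(1,4,1)
  result₁ = (4 2 1; 2 0 4; 0 3 1)
2) trace h;k:
  e0=(1,0,0) h~>(4,4,3) k~>(4,2,2)
  e1=(0,1,0) h~>(0,1,4) k~>(2,0,4)
  e2=(0,0,1) h~>(1,4,0) k~>(1,4,1)
  result₂ = (4 2 1; 2 0 4; 2 4 1)
Equal? NO — does not commute

Answer: DOES NOT COMMUTE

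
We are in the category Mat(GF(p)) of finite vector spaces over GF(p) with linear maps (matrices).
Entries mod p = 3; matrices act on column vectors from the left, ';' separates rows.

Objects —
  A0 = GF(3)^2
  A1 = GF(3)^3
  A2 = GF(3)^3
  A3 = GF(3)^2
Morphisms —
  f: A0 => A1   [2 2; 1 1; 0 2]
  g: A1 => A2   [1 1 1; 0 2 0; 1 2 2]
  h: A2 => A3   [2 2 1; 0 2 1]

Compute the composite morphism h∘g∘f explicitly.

Answer: [2 1; 2 0]

Work:
  e0=(1,0) f=>(2,1,0) g=>(0,2,1) h=>(2,2)
  e1=(0,1) f=>(2,1,2) g=>(2,2,2) h=>(1,0)
result: [2 1; 2 0]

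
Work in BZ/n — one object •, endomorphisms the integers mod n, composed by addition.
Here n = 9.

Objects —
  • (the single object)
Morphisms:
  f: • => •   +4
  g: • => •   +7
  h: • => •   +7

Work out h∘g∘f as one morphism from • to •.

  0 +4≡4 +7≡2 +7≡0  (mod 9)
⟦path⟧: +0

Answer: +0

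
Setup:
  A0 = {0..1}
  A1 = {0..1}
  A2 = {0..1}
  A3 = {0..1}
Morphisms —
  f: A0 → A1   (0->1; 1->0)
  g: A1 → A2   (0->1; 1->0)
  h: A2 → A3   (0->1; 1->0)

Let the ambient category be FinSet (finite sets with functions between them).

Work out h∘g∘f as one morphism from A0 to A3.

  0 f→1 g→0 h→1
  1 f→0 g→1 h→0
⟦path⟧: (0->1; 1->0)

Answer: (0->1; 1->0)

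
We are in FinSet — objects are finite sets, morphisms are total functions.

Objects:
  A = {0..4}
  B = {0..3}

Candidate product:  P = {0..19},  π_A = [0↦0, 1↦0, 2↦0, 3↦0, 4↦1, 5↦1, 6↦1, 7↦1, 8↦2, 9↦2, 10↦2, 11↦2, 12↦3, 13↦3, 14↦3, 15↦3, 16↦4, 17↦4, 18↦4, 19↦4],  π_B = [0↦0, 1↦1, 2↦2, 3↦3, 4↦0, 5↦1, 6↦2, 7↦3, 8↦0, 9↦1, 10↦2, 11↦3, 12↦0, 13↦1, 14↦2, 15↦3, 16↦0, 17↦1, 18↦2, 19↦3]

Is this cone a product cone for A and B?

Answer: VALID PRODUCT

Derivation:
|A|·|B| = 5·4 = 20;  |P| = 20
Check the pairing map k ↦ (π_A(k), π_B(k)):
  0 ↦ (0,0)
  1 ↦ (0,1)
  2 ↦ (0,2)
  3 ↦ (0,3)
  4 ↦ (1,0)
  5 ↦ (1,1)
  6 ↦ (1,2)
  7 ↦ (1,3)
  8 ↦ (2,0)
  9 ↦ (2,1)
  10 ↦ (2,2)
  11 ↦ (2,3)
  12 ↦ (3,0)
  13 ↦ (3,1)
  14 ↦ (3,2)
  15 ↦ (3,3)
  16 ↦ (4,0)
  17 ↦ (4,1)
  18 ↦ (4,2)
  19 ↦ (4,3)
distinct pairs in image: 20 / 20 needed
  → bijection onto A×B; projections well-typed.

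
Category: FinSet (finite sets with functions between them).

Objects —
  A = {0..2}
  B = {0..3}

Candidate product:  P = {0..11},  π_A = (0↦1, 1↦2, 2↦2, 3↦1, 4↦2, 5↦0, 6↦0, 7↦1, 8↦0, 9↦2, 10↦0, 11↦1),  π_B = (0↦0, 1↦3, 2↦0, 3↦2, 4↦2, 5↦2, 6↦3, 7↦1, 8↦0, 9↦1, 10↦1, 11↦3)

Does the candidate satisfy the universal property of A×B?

|A|·|B| = 3·4 = 12;  |P| = 12
Check the pairing map k ↦ (π_A(k), π_B(k)):
  0 ↦ (1,0)
  1 ↦ (2,3)
  2 ↦ (2,0)
  3 ↦ (1,2)
  4 ↦ (2,2)
  5 ↦ (0,2)
  6 ↦ (0,3)
  7 ↦ (1,1)
  8 ↦ (0,0)
  9 ↦ (2,1)
  10 ↦ (0,1)
  11 ↦ (1,3)
distinct pairs in image: 12 / 12 needed
  → bijection onto A×B; projections well-typed.

Answer: VALID PRODUCT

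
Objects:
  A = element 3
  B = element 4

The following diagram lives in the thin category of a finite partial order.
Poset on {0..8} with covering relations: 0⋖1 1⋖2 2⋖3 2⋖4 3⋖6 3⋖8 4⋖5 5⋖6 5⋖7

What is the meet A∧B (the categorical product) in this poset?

Lower bounds of A=3 and B=4: {0,1,2}
  0 ≤ 2
  1 ≤ 2
  2 ≤ 2
glb = 2

Answer: A∧B = 2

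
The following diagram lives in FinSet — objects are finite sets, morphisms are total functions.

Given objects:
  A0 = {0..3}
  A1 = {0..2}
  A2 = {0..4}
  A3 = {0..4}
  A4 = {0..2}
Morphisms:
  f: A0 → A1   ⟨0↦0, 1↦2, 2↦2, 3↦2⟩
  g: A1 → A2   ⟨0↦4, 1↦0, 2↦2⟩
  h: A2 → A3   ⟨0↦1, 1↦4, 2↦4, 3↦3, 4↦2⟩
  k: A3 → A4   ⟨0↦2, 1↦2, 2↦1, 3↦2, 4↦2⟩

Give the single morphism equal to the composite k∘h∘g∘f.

  0 f→0 g→4 h→2 k→1
  1 f→2 g→2 h→4 k→2
  2 f→2 g→2 h→4 k→2
  3 f→2 g→2 h→4 k→2
⟦path⟧: ⟨0↦1, 1↦2, 2↦2, 3↦2⟩

Answer: ⟨0↦1, 1↦2, 2↦2, 3↦2⟩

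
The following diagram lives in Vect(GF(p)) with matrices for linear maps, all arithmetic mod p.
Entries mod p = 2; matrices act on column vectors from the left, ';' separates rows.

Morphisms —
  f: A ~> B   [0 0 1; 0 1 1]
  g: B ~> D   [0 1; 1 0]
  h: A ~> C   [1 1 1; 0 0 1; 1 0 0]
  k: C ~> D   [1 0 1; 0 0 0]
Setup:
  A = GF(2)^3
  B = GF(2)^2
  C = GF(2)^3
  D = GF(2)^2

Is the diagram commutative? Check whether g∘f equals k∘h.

Answer: DOES NOT COMMUTE

Derivation:
Path 1 = f;g:
  e0=[1,0,0] f~>[0,0] g~>[0,0]
  e1=[0,1,0] f~>[0,1] g~>[1,0]
  e2=[0,0,1] f~>[1,1] g~>[1,1]
  ⟦path⟧₁ = [0 1 1; 0 0 1]
Path 2 = h;k:
  e0=[1,0,0] h~>[1,0,1] k~>[0,0]
  e1=[0,1,0] h~>[1,0,0] k~>[1,0]
  e2=[0,0,1] h~>[1,1,0] k~>[1,0]
  ⟦path⟧₂ = [0 1 1; 0 0 0]
Equal? NO — does not commute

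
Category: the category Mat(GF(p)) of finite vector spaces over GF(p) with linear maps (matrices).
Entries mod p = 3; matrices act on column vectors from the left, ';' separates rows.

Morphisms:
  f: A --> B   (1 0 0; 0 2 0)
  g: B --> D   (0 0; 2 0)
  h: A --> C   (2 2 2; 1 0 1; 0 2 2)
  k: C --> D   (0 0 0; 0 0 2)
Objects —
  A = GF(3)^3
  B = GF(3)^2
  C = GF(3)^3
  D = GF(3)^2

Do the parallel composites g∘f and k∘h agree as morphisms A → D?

1) trace f;g:
  e0=[1,0,0] f-->[1,0] g-->[0,2]
  e1=[0,1,0] f-->[0,2] g-->[0,0]
  e2=[0,0,1] f-->[0,0] g-->[0,0]
  result₁ = (0 0 0; 2 0 0)
2) trace h;k:
  e0=[1,0,0] h-->[2,1,0] k-->[0,0]
  e1=[0,1,0] h-->[2,0,2] k-->[0,1]
  e2=[0,0,1] h-->[2,1,2] k-->[0,1]
  result₂ = (0 0 0; 0 1 1)
Equal? distinct morphisms ✗

Answer: DOES NOT COMMUTE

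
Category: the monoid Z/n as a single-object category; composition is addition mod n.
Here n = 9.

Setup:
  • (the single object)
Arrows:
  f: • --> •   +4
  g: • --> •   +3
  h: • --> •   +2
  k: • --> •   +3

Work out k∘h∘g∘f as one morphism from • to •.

Answer: +3

Trace:
  0 +4≡4 +3≡7 +2≡0 +3≡3  (mod 9)
result: +3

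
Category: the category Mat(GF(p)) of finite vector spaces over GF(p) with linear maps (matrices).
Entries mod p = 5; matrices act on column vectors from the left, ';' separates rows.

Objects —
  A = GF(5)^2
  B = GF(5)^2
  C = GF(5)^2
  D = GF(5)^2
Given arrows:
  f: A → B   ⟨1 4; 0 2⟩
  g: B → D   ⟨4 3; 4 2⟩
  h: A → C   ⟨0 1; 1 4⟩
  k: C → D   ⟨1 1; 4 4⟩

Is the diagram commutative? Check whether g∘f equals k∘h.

Along f;g (path 1):
  e0=[1,0] f→[1,0] g→[4,4]
  e1=[0,1] f→[4,2] g→[2,0]
  result₁ = ⟨4 2; 4 0⟩
Along h;k (path 2):
  e0=[1,0] h→[0,1] k→[1,4]
  e1=[0,1] h→[1,4] k→[0,0]
  result₂ = ⟨1 0; 4 0⟩
Equal? distinct morphisms ✗

Answer: DOES NOT COMMUTE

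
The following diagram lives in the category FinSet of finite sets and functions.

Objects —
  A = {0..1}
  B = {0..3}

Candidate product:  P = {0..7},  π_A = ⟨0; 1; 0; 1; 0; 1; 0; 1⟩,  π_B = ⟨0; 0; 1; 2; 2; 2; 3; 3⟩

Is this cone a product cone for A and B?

Answer: NOT A VALID PRODUCT — duplicate pair at indices 5,3

Derivation:
|A|·|B| = 2·4 = 8;  |P| = 8
Check the pairing map k ↦ (π_A(k), π_B(k)):
  0 ↦ (0,0)
  1 ↦ (1,0)
  2 ↦ (0,1)
  3 ↦ (1,2)
  4 ↦ (0,2)
  5 ↦ (1,2)  ✗ repeats pair of k=3
  6 ↦ (0,3)
  7 ↦ (1,3)
distinct pairs in image: 7 / 8 needed
  → (1,2) hit at k=3 and k=5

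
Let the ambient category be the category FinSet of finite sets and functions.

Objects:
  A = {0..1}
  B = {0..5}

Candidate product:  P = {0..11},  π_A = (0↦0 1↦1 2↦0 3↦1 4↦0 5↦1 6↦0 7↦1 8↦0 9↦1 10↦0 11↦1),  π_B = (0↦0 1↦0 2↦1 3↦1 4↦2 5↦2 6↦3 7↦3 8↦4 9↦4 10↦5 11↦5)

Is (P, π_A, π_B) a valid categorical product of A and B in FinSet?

Answer: VALID PRODUCT

Trace:
|A|·|B| = 2·6 = 12;  |P| = 12
Check the pairing map k ↦ (π_A(k), π_B(k)):
  0 ↦ (0,0)
  1 ↦ (1,0)
  2 ↦ (0,1)
  3 ↦ (1,1)
  4 ↦ (0,2)
  5 ↦ (1,2)
  6 ↦ (0,3)
  7 ↦ (1,3)
  8 ↦ (0,4)
  9 ↦ (1,4)
  10 ↦ (0,5)
  11 ↦ (1,5)
distinct pairs in image: 12 / 12 needed
  → bijection onto A×B; projections well-typed.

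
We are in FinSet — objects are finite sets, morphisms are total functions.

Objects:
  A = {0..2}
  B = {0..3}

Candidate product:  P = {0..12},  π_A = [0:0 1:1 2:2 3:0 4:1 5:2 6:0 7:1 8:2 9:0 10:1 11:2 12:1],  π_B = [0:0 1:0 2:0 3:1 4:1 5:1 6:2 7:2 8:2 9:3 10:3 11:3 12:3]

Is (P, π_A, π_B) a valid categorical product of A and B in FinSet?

|A|·|B| = 3·4 = 12;  |P| = 13
  → cardinalities differ; no bijection possible.

Answer: NOT A VALID PRODUCT — |P|=13 ≠ |A|·|B|=12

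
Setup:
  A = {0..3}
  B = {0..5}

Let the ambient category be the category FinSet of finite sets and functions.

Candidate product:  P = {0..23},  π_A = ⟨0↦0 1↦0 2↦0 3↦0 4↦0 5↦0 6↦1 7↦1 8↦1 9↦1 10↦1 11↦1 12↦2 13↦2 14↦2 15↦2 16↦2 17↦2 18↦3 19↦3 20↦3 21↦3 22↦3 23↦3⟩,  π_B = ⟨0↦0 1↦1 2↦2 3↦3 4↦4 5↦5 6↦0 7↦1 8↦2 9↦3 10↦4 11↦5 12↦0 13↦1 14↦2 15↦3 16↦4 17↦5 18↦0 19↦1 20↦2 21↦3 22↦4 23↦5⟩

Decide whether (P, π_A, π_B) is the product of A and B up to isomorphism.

|A|·|B| = 4·6 = 24;  |P| = 24
Check the pairing map k ↦ (π_A(k), π_B(k)):
  0 ↦ (0,0)
  1 ↦ (0,1)
  2 ↦ (0,2)
  3 ↦ (0,3)
  4 ↦ (0,4)
  5 ↦ (0,5)
  6 ↦ (1,0)
  7 ↦ (1,1)
  8 ↦ (1,2)
  9 ↦ (1,3)
  10 ↦ (1,4)
  11 ↦ (1,5)
  12 ↦ (2,0)
  13 ↦ (2,1)
  14 ↦ (2,2)
  15 ↦ (2,3)
  16 ↦ (2,4)
  17 ↦ (2,5)
  18 ↦ (3,0)
  19 ↦ (3,1)
  20 ↦ (3,2)
  21 ↦ (3,3)
  22 ↦ (3,4)
  23 ↦ (3,5)
distinct pairs in image: 24 / 24 needed
  → bijection onto A×B; projections well-typed.

Answer: VALID PRODUCT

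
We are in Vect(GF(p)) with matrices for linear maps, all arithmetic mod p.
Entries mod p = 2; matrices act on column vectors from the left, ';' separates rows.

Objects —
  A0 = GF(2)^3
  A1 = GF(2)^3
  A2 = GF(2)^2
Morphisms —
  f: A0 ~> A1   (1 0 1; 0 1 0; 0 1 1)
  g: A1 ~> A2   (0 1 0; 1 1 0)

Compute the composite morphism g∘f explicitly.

  e0=[1,0,0] f~>[1,0,0] g~>[0,1]
  e1=[0,1,0] f~>[0,1,1] g~>[1,1]
  e2=[0,0,1] f~>[1,0,1] g~>[0,1]
result: (0 1 0; 1 1 1)

Answer: (0 1 0; 1 1 1)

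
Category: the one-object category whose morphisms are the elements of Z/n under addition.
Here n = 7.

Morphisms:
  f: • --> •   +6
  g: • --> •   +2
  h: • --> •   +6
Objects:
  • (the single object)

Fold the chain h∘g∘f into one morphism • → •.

  0 +6≡6 +2≡1 +6≡0  (mod 7)
result: +0

Answer: +0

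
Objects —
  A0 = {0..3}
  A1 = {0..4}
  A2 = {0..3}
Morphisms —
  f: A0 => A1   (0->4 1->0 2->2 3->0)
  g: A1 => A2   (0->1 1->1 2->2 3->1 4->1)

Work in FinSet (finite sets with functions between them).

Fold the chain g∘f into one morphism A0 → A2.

  0 f=>4 g=>1
  1 f=>0 g=>1
  2 f=>2 g=>2
  3 f=>0 g=>1
composite: (0->1 1->1 2->2 3->1)

Answer: (0->1 1->1 2->2 3->1)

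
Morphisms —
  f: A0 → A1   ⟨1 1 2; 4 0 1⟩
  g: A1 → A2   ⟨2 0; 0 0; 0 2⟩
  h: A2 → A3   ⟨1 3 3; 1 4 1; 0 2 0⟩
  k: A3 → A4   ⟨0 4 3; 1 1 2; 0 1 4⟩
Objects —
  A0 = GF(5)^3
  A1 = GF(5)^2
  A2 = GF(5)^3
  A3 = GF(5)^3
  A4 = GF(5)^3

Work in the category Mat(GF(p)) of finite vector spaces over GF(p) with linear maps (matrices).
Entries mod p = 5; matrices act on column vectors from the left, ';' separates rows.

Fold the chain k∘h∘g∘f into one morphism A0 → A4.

Answer: ⟨0 3 4; 1 4 1; 0 2 1⟩

Derivation:
  e0=[1,0,0] f→[1,4] g→[2,0,3] h→[1,0,0] k→[0,1,0]
  e1=[0,1,0] f→[1,0] g→[2,0,0] h→[2,2,0] k→[3,4,2]
  e2=[0,0,1] f→[2,1] g→[4,0,2] h→[0,1,0] k→[4,1,1]
composite: ⟨0 3 4; 1 4 1; 0 2 1⟩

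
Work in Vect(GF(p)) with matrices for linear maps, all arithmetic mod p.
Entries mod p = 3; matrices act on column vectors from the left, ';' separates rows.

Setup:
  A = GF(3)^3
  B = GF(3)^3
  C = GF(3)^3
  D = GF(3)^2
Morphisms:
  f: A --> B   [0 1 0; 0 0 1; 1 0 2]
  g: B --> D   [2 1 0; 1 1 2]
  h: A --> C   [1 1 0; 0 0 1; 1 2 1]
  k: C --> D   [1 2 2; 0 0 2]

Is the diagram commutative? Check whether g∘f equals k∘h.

1) trace f;g:
  e0=⟨1,0,0⟩ f-->⟨0,0,1⟩ g-->⟨0,2⟩
  e1=⟨0,1,0⟩ f-->⟨1,0,0⟩ g-->⟨2,1⟩
  e2=⟨0,0,1⟩ f-->⟨0,1,2⟩ g-->⟨1,2⟩
  composite₁ = [0 2 1; 2 1 2]
2) trace h;k:
  e0=⟨1,0,0⟩ h-->⟨1,0,1⟩ k-->⟨0,2⟩
  e1=⟨0,1,0⟩ h-->⟨1,0,2⟩ k-->⟨2,1⟩
  e2=⟨0,0,1⟩ h-->⟨0,1,1⟩ k-->⟨1,2⟩
  composite₂ = [0 2 1; 2 1 2]
Equal? equal; square commutes

Answer: COMMUTES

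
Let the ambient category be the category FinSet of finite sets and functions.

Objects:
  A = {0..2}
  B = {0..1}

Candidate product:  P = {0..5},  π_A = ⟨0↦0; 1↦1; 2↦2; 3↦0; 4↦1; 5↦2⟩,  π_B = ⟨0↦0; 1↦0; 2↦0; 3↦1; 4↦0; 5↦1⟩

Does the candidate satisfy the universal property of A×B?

|A|·|B| = 3·2 = 6;  |P| = 6
Check the pairing map k ↦ (π_A(k), π_B(k)):
  0 ↦ (0,0)
  1 ↦ (1,0)
  2 ↦ (2,0)
  3 ↦ (0,1)
  4 ↦ (1,0)  ✗ repeats pair of k=1
  5 ↦ (2,1)
distinct pairs in image: 5 / 6 needed
  → (1,0) hit at k=1 and k=4

Answer: NOT A VALID PRODUCT — duplicate pair at indices 1,4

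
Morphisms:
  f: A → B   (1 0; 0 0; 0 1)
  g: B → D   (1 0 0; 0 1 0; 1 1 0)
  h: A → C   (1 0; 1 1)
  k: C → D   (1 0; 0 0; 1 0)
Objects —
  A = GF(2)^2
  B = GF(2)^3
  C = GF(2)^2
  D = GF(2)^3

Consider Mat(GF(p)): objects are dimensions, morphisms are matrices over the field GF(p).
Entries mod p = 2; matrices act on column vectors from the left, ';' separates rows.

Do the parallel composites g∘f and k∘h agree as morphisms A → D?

Answer: COMMUTES

Trace:
Path 1 = f;g:
  e0=(1,0) f→(1,0,0) g→(1,0,1)
  e1=(0,1) f→(0,0,1) g→(0,0,0)
  composite₁ = (1 0; 0 0; 1 0)
Path 2 = h;k:
  e0=(1,0) h→(1,1) k→(1,0,1)
  e1=(0,1) h→(0,1) k→(0,0,0)
  composite₂ = (1 0; 0 0; 1 0)
Equal? YES — commutes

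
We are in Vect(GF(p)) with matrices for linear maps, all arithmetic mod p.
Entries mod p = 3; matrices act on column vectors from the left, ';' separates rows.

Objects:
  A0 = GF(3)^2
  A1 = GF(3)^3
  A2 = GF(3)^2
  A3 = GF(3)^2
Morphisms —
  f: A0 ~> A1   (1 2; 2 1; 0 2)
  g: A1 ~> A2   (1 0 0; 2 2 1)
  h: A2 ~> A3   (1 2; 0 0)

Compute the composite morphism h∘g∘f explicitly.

  e0=[1,0] f~>[1,2,0] g~>[1,0] h~>[1,0]
  e1=[0,1] f~>[2,1,2] g~>[2,2] h~>[0,0]
composite: (1 0; 0 0)

Answer: (1 0; 0 0)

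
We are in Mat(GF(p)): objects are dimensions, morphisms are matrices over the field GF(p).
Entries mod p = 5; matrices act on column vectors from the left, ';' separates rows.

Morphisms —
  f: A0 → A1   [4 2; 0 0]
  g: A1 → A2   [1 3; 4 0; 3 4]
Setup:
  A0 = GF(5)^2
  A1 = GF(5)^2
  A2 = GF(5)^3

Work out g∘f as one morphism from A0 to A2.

Answer: [4 2; 1 3; 2 1]

Trace:
  e0=⟨1,0⟩ f→⟨4,0⟩ g→⟨4,1,2⟩
  e1=⟨0,1⟩ f→⟨2,0⟩ g→⟨2,3,1⟩
composite: [4 2; 1 3; 2 1]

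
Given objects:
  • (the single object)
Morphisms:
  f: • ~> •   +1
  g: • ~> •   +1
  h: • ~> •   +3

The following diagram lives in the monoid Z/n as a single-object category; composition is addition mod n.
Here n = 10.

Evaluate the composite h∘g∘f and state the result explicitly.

  0 +1≡1 +1≡2 +3≡5  (mod 10)
⟦path⟧: +5

Answer: +5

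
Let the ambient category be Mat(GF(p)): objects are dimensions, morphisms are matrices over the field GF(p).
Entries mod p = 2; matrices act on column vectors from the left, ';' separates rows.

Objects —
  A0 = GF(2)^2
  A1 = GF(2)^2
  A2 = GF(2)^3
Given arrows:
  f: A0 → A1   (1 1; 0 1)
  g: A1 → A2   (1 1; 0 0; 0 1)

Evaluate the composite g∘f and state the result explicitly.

  e0=⟨1,0⟩ f→⟨1,0⟩ g→⟨1,0,0⟩
  e1=⟨0,1⟩ f→⟨1,1⟩ g→⟨0,0,1⟩
composite: (1 0; 0 0; 0 1)

Answer: (1 0; 0 0; 0 1)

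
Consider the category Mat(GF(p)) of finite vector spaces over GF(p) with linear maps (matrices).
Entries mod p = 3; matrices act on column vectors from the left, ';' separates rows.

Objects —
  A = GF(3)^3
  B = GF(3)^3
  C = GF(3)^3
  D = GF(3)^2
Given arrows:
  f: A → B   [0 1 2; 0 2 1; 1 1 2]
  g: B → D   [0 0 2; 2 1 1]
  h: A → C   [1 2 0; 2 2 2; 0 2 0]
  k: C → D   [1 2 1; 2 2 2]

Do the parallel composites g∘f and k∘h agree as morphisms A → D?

1) trace f;g:
  e0=(1,0,0) f→(0,0,1) g→(2,1)
  e1=(0,1,0) f→(1,2,1) g→(2,2)
  e2=(0,0,1) f→(2,1,2) g→(1,1)
  ⟦path⟧₁ = [2 2 1; 1 2 1]
2) trace h;k:
  e0=(1,0,0) h→(1,2,0) k→(2,0)
  e1=(0,1,0) h→(2,2,2) k→(2,0)
  e2=(0,0,1) h→(0,2,0) k→(1,1)
  ⟦path⟧₂ = [2 2 1; 0 0 1]
Equal? NO — does not commute

Answer: DOES NOT COMMUTE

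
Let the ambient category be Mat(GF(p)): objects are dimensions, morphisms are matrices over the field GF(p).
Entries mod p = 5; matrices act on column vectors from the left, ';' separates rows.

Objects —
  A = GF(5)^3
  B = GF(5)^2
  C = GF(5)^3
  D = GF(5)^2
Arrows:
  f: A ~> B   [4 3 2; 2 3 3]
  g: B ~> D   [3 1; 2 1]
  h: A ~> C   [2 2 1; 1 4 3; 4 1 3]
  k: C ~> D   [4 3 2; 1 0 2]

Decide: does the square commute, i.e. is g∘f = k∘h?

1) trace f;g:
  e0=⟨1,0,0⟩ f~>⟨4,2⟩ g~>⟨4,0⟩
  e1=⟨0,1,0⟩ f~>⟨3,3⟩ g~>⟨2,4⟩
  e2=⟨0,0,1⟩ f~>⟨2,3⟩ g~>⟨4,2⟩
  ⟦path⟧₁ = [4 2 4; 0 4 2]
2) trace h;k:
  e0=⟨1,0,0⟩ h~>⟨2,1,4⟩ k~>⟨4,0⟩
  e1=⟨0,1,0⟩ h~>⟨2,4,1⟩ k~>⟨2,4⟩
  e2=⟨0,0,1⟩ h~>⟨1,3,3⟩ k~>⟨4,2⟩
  ⟦path⟧₂ = [4 2 4; 0 4 2]
Equal? YES — commutes

Answer: COMMUTES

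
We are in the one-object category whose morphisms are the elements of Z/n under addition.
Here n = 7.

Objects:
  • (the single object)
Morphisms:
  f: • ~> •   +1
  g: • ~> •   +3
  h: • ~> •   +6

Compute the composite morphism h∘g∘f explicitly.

  0 +1≡1 +3≡4 +6≡3  (mod 7)
⟦path⟧: +3

Answer: +3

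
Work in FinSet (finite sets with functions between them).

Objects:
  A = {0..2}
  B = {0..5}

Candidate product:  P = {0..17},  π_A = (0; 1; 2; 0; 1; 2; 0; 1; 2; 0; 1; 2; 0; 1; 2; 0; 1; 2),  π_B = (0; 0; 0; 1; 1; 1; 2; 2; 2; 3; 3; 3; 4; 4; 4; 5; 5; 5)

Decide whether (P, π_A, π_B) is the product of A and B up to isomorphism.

|A|·|B| = 3·6 = 18;  |P| = 18
Check the pairing map k ↦ (π_A(k), π_B(k)):
  0 : (0,0)
  1 : (1,0)
  2 : (2,0)
  3 : (0,1)
  4 : (1,1)
  5 : (2,1)
  6 : (0,2)
  7 : (1,2)
  8 : (2,2)
  9 : (0,3)
  10 : (1,3)
  11 : (2,3)
  12 : (0,4)
  13 : (1,4)
  14 : (2,4)
  15 : (0,5)
  16 : (1,5)
  17 : (2,5)
distinct pairs in image: 18 / 18 needed
  → bijection onto A×B; projections well-typed.

Answer: VALID PRODUCT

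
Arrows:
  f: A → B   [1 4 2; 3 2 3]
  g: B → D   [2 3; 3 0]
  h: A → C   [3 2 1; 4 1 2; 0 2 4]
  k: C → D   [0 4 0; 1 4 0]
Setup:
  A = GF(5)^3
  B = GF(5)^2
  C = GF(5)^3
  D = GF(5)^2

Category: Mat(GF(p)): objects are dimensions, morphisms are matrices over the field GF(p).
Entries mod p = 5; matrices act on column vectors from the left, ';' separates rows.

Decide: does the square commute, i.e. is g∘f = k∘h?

Answer: DOES NOT COMMUTE

Work:
Along f;g (path 1):
  e0=(1,0,0) f→(1,3) g→(1,3)
  e1=(0,1,0) f→(4,2) g→(4,2)
  e2=(0,0,1) f→(2,3) g→(3,1)
  composite₁ = [1 4 3; 3 2 1]
Along h;k (path 2):
  e0=(1,0,0) h→(3,4,0) k→(1,4)
  e1=(0,1,0) h→(2,1,2) k→(4,1)
  e2=(0,0,1) h→(1,2,4) k→(3,4)
  composite₂ = [1 4 3; 4 1 4]
Equal? NO — does not commute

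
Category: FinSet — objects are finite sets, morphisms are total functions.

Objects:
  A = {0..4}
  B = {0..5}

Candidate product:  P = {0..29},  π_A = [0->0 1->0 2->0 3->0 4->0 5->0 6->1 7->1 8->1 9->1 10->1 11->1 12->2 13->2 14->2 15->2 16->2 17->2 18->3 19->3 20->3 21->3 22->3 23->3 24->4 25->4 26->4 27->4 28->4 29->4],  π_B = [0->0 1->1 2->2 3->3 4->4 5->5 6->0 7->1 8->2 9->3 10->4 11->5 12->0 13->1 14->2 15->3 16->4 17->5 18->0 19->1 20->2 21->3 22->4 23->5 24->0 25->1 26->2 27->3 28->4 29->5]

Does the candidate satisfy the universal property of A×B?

Answer: VALID PRODUCT

Derivation:
|A|·|B| = 5·6 = 30;  |P| = 30
Check the pairing map k ↦ (π_A(k), π_B(k)):
  0 -> (0,0)
  1 -> (0,1)
  2 -> (0,2)
  3 -> (0,3)
  4 -> (0,4)
  5 -> (0,5)
  6 -> (1,0)
  7 -> (1,1)
  8 -> (1,2)
  9 -> (1,3)
  10 -> (1,4)
  11 -> (1,5)
  12 -> (2,0)
  13 -> (2,1)
  14 -> (2,2)
  15 -> (2,3)
  16 -> (2,4)
  17 -> (2,5)
  18 -> (3,0)
  19 -> (3,1)
  20 -> (3,2)
  21 -> (3,3)
  22 -> (3,4)
  23 -> (3,5)
  24 -> (4,0)
  25 -> (4,1)
  26 -> (4,2)
  27 -> (4,3)
  28 -> (4,4)
  29 -> (4,5)
distinct pairs in image: 30 / 30 needed
  → bijection onto A×B; projections well-typed.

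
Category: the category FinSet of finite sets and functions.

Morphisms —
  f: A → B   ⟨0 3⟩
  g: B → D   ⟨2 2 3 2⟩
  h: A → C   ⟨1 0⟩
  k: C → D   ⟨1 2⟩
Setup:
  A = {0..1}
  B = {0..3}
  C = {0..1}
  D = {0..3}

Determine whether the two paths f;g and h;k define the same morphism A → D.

Path 1 = f;g:
  0 f→0 g→2
  1 f→3 g→2
  result₁ = ⟨2 2⟩
Path 2 = h;k:
  0 h→1 k→2
  1 h→0 k→1
  result₂ = ⟨2 1⟩
Equal? distinct morphisms ✗

Answer: DOES NOT COMMUTE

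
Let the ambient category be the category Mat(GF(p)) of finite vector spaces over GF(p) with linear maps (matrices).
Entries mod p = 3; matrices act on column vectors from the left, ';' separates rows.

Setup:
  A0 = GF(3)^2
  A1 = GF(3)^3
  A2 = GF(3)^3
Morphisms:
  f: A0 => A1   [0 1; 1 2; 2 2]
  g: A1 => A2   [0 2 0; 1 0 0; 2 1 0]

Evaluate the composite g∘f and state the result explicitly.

Answer: [2 1; 0 1; 1 1]

Derivation:
  e0=⟨1,0⟩ f=>⟨0,1,2⟩ g=>⟨2,0,1⟩
  e1=⟨0,1⟩ f=>⟨1,2,2⟩ g=>⟨1,1,1⟩
composite: [2 1; 0 1; 1 1]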